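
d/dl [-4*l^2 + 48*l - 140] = 48 - 8*l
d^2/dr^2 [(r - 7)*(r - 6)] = 2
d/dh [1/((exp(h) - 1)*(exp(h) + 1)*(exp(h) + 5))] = -((exp(h) - 1)*(exp(h) + 1) + (exp(h) - 1)*(exp(h) + 5) + (exp(h) + 1)*(exp(h) + 5))/(4*(exp(h) - 1)^2*(exp(h) + 5)^2*cosh(h/2)^2)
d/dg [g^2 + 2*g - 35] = 2*g + 2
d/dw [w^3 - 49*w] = 3*w^2 - 49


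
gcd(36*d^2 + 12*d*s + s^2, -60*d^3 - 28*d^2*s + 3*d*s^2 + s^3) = 6*d + s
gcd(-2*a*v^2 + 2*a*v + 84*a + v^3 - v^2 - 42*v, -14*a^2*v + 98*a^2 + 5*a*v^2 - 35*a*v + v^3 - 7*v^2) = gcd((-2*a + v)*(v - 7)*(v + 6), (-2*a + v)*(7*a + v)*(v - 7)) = -2*a*v + 14*a + v^2 - 7*v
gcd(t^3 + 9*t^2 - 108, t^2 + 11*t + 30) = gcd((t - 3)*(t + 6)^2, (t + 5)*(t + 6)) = t + 6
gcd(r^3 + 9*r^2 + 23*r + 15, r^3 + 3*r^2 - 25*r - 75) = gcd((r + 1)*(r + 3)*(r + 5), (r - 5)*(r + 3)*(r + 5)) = r^2 + 8*r + 15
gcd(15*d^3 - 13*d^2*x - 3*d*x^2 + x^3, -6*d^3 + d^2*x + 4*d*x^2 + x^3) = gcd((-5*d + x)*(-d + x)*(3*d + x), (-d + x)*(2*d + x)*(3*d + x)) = -3*d^2 + 2*d*x + x^2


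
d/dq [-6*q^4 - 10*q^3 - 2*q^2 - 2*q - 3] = -24*q^3 - 30*q^2 - 4*q - 2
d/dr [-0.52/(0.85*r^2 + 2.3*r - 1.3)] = (0.884*r + 1.196)/(0.85*r^2 + 2.3*r - 1.3)^2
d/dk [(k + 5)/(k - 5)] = -10/(k - 5)^2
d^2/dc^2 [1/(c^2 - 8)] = 2*(3*c^2 + 8)/(c^2 - 8)^3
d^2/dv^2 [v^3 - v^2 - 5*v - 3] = 6*v - 2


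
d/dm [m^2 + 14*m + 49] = 2*m + 14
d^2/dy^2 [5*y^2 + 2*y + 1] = 10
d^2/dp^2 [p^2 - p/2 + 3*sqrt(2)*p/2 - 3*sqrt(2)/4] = 2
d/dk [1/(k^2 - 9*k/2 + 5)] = 2*(9 - 4*k)/(2*k^2 - 9*k + 10)^2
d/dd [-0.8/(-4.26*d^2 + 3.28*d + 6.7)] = (2.624 - 6.816*d)/(-4.26*d^2 + 3.28*d + 6.7)^2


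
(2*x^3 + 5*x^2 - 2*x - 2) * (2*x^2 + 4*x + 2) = 4*x^5 + 18*x^4 + 20*x^3 - 2*x^2 - 12*x - 4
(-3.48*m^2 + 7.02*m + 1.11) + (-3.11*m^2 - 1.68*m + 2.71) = -6.59*m^2 + 5.34*m + 3.82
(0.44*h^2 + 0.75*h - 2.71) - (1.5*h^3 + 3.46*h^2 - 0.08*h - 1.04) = -1.5*h^3 - 3.02*h^2 + 0.83*h - 1.67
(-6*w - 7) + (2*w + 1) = -4*w - 6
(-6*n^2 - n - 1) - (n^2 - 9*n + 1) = -7*n^2 + 8*n - 2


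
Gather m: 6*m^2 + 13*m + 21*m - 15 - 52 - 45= 6*m^2 + 34*m - 112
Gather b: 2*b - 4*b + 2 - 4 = -2*b - 2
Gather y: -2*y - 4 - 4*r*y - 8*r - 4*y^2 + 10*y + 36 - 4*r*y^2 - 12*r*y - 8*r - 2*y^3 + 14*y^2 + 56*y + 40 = -16*r - 2*y^3 + y^2*(10 - 4*r) + y*(64 - 16*r) + 72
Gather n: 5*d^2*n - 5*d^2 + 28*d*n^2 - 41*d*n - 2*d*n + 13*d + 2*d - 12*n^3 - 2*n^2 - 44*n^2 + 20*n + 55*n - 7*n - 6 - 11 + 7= -5*d^2 + 15*d - 12*n^3 + n^2*(28*d - 46) + n*(5*d^2 - 43*d + 68) - 10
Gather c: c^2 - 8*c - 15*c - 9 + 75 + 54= c^2 - 23*c + 120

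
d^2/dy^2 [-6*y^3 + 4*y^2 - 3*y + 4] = 8 - 36*y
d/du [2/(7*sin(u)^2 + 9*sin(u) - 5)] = -2*(14*sin(u) + 9)*cos(u)/(7*sin(u)^2 + 9*sin(u) - 5)^2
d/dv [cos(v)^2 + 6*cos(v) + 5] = -2*(cos(v) + 3)*sin(v)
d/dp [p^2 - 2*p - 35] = 2*p - 2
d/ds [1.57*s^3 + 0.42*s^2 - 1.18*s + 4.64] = 4.71*s^2 + 0.84*s - 1.18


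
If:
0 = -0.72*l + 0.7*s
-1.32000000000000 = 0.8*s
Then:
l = -1.60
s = -1.65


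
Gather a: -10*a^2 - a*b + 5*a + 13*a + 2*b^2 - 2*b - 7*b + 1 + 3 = -10*a^2 + a*(18 - b) + 2*b^2 - 9*b + 4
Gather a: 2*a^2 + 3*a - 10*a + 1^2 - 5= 2*a^2 - 7*a - 4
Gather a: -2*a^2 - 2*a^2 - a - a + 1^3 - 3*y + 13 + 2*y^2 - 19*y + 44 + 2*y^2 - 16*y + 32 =-4*a^2 - 2*a + 4*y^2 - 38*y + 90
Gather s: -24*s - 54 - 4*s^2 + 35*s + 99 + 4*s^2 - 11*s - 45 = 0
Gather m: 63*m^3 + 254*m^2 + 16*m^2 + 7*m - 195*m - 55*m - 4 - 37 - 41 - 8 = 63*m^3 + 270*m^2 - 243*m - 90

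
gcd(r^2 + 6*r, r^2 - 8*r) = r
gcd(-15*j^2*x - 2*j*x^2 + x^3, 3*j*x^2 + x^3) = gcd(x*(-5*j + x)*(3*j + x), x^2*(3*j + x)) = 3*j*x + x^2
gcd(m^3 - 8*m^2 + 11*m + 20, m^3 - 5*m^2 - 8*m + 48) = m - 4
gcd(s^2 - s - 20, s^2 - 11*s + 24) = 1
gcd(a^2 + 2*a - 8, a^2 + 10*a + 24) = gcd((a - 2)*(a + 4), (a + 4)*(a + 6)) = a + 4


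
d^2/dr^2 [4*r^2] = 8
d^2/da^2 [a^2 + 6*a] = 2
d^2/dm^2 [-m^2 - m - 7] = -2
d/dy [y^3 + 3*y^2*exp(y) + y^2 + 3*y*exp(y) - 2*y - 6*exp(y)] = 3*y^2*exp(y) + 3*y^2 + 9*y*exp(y) + 2*y - 3*exp(y) - 2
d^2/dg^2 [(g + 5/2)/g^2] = (2*g + 15)/g^4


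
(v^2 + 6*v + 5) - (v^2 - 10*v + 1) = 16*v + 4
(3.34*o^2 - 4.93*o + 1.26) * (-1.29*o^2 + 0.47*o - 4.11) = -4.3086*o^4 + 7.9295*o^3 - 17.6699*o^2 + 20.8545*o - 5.1786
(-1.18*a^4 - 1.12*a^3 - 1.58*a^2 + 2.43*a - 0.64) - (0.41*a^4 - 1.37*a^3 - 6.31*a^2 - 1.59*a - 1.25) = -1.59*a^4 + 0.25*a^3 + 4.73*a^2 + 4.02*a + 0.61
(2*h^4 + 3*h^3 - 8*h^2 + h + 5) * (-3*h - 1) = -6*h^5 - 11*h^4 + 21*h^3 + 5*h^2 - 16*h - 5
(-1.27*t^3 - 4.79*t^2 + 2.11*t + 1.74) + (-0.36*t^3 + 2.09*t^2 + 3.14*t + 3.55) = -1.63*t^3 - 2.7*t^2 + 5.25*t + 5.29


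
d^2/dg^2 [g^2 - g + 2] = 2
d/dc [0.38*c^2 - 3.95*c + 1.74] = 0.76*c - 3.95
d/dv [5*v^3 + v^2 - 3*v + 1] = 15*v^2 + 2*v - 3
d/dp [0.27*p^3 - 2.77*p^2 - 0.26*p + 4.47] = 0.81*p^2 - 5.54*p - 0.26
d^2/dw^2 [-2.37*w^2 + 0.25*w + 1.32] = -4.74000000000000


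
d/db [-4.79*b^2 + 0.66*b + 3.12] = 0.66 - 9.58*b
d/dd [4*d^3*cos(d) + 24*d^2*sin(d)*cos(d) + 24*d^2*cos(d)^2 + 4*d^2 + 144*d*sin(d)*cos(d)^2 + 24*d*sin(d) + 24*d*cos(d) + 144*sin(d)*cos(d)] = -4*d^3*sin(d) + 12*d^2*cos(d) + 24*sqrt(2)*d^2*cos(2*d + pi/4) - 24*d*sin(d) + 24*sqrt(2)*d*sin(2*d + pi/4) + 60*d*cos(d) + 108*d*cos(3*d) + 32*d + 60*sin(d) + 36*sin(3*d) + 24*cos(d) + 144*cos(2*d)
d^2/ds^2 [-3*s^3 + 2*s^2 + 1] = 4 - 18*s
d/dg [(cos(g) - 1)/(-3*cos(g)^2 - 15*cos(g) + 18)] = -sin(g)/(3*(cos(g) + 6)^2)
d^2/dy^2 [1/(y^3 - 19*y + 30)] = 2*(-3*y*(y^3 - 19*y + 30) + (3*y^2 - 19)^2)/(y^3 - 19*y + 30)^3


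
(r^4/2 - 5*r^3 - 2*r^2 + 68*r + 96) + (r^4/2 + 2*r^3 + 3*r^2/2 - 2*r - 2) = r^4 - 3*r^3 - r^2/2 + 66*r + 94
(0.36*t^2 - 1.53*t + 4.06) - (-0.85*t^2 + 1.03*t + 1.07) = 1.21*t^2 - 2.56*t + 2.99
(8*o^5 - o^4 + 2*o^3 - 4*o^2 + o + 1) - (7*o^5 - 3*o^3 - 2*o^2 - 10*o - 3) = o^5 - o^4 + 5*o^3 - 2*o^2 + 11*o + 4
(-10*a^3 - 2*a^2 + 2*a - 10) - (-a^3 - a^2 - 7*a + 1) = -9*a^3 - a^2 + 9*a - 11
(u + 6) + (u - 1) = 2*u + 5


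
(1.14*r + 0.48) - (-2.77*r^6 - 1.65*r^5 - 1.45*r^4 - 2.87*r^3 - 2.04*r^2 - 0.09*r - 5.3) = 2.77*r^6 + 1.65*r^5 + 1.45*r^4 + 2.87*r^3 + 2.04*r^2 + 1.23*r + 5.78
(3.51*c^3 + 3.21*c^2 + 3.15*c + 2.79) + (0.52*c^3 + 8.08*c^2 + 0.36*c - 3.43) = 4.03*c^3 + 11.29*c^2 + 3.51*c - 0.64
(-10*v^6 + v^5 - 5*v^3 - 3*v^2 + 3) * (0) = 0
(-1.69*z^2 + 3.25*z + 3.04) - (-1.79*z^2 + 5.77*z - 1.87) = 0.1*z^2 - 2.52*z + 4.91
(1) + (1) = 2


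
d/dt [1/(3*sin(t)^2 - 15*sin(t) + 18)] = (5 - 2*sin(t))*cos(t)/(3*(sin(t)^2 - 5*sin(t) + 6)^2)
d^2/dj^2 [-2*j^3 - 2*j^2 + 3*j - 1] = -12*j - 4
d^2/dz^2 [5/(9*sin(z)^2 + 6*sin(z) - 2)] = 30*(-54*sin(z)^4 - 27*sin(z)^3 + 63*sin(z)^2 + 52*sin(z) + 18)/(9*sin(z)^2 + 6*sin(z) - 2)^3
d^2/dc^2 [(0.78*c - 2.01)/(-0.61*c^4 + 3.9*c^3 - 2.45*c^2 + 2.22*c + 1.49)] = (-3.482856*c^7 + 44.64834*c^6 - 221.63076*c^5 + 459.315954*c^4 - 328.212828*c^3 + 253.119258*c^2 - 152.75934*c + 39.647346)/(0.226981*c^12 - 4.35357*c^11 + 30.569235*c^10 - 96.768486*c^9 + 152.803068*c^8 - 170.16633*c^7 + 69.648167*c^6 - 0.110682000000015*c^5 - 63.947172*c^4 + 11.708442*c^3 - 5.712213*c^2 - 14.785866*c - 3.307949)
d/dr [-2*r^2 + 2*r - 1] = 2 - 4*r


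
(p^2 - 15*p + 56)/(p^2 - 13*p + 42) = (p - 8)/(p - 6)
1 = 1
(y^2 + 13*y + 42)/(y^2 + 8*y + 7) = (y + 6)/(y + 1)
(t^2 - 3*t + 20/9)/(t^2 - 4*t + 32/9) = (3*t - 5)/(3*t - 8)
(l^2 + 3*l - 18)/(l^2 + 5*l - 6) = (l - 3)/(l - 1)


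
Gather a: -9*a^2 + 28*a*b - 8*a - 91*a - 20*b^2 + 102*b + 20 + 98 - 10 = -9*a^2 + a*(28*b - 99) - 20*b^2 + 102*b + 108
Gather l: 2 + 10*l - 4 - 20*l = -10*l - 2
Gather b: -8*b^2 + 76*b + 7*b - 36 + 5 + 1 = -8*b^2 + 83*b - 30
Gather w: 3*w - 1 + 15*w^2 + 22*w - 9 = 15*w^2 + 25*w - 10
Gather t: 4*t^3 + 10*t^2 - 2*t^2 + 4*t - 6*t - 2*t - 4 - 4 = 4*t^3 + 8*t^2 - 4*t - 8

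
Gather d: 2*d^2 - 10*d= 2*d^2 - 10*d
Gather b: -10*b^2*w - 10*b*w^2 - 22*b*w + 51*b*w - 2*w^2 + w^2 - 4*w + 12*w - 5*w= -10*b^2*w + b*(-10*w^2 + 29*w) - w^2 + 3*w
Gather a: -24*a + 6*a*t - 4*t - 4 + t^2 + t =a*(6*t - 24) + t^2 - 3*t - 4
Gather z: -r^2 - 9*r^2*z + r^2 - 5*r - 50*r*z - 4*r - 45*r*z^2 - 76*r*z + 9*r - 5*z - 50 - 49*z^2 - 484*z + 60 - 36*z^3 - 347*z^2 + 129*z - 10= -36*z^3 + z^2*(-45*r - 396) + z*(-9*r^2 - 126*r - 360)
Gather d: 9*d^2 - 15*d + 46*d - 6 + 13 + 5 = 9*d^2 + 31*d + 12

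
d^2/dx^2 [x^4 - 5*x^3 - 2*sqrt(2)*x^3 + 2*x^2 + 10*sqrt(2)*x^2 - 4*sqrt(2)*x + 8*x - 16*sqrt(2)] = 12*x^2 - 30*x - 12*sqrt(2)*x + 4 + 20*sqrt(2)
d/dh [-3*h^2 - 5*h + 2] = -6*h - 5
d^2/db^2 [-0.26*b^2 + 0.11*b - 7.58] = -0.520000000000000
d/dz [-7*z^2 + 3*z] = 3 - 14*z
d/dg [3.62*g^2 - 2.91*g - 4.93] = 7.24*g - 2.91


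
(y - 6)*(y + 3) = y^2 - 3*y - 18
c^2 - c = c*(c - 1)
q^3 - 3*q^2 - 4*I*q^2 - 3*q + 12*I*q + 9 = (q - 3)*(q - 3*I)*(q - I)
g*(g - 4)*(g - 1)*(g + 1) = g^4 - 4*g^3 - g^2 + 4*g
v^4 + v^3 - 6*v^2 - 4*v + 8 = (v - 2)*(v - 1)*(v + 2)^2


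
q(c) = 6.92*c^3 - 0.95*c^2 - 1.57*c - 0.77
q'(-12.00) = 3010.67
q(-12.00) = -12076.49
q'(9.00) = 1662.89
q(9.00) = 4952.83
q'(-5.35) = 602.80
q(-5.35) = -1079.22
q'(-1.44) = 44.21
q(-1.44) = -21.14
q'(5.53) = 622.78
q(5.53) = 1131.75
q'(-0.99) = 20.66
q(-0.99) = -6.86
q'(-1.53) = 49.93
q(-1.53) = -25.38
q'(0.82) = 10.83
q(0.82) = 1.12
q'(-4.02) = 341.56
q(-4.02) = -459.37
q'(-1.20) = 30.60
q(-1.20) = -12.21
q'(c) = 20.76*c^2 - 1.9*c - 1.57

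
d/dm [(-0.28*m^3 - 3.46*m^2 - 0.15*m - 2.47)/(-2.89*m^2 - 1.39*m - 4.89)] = (0.8092*m^4 + 0.778400000000001*m^3 + 8.4835*m^2 + 19.5622*m - 2.6998)/(8.3521*m^4 + 8.0342*m^3 + 30.1963*m^2 + 13.5942*m + 23.9121)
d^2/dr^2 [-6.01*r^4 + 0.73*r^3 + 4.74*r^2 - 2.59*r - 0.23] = -72.12*r^2 + 4.38*r + 9.48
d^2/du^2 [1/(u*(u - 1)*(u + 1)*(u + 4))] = 2*(10*u^6 + 60*u^5 + 87*u^4 - 40*u^3 - 45*u^2 + 12*u + 16)/(u^3*(u^9 + 12*u^8 + 45*u^7 + 28*u^6 - 141*u^5 - 156*u^4 + 143*u^3 + 180*u^2 - 48*u - 64))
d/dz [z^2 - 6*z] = 2*z - 6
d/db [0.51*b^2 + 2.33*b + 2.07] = 1.02*b + 2.33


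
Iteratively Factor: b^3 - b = (b)*(b^2 - 1) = b*(b - 1)*(b + 1)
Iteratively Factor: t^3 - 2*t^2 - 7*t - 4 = (t + 1)*(t^2 - 3*t - 4) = (t - 4)*(t + 1)*(t + 1)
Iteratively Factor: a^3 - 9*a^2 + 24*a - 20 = (a - 5)*(a^2 - 4*a + 4) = (a - 5)*(a - 2)*(a - 2)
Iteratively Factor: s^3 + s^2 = (s)*(s^2 + s) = s*(s + 1)*(s)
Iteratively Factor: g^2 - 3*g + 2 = (g - 1)*(g - 2)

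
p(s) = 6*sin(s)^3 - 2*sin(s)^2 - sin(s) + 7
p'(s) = 18*sin(s)^2*cos(s) - 4*sin(s)*cos(s) - cos(s)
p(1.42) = 9.85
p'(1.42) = 1.90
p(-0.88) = 3.84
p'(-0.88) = 8.14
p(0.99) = 8.27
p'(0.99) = 4.52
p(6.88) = 6.87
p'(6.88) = 2.02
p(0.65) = 6.99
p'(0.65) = 2.52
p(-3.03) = 7.08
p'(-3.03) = 0.33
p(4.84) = 0.17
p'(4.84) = 2.63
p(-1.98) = 1.60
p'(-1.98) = -7.09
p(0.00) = 7.00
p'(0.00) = -1.00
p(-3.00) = 7.08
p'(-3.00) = 0.08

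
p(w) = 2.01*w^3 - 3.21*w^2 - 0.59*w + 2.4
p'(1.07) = -0.56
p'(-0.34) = 2.29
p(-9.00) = -1717.59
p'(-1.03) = 12.42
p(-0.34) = 2.15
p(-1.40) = -8.58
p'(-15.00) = 1452.46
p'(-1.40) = 20.22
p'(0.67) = -2.18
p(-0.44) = 1.87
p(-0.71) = 0.48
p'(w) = 6.03*w^2 - 6.42*w - 0.59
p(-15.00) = -7494.75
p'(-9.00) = 545.62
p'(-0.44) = 3.40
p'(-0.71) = 7.01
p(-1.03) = -2.59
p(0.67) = 1.17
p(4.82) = 150.06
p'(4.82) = 108.56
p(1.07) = 0.56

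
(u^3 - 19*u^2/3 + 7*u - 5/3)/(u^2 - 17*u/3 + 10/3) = (3*u^2 - 4*u + 1)/(3*u - 2)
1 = 1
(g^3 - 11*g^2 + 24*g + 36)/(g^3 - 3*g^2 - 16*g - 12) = (g - 6)/(g + 2)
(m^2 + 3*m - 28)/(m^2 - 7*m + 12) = (m + 7)/(m - 3)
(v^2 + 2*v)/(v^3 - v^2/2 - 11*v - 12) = 2*v/(2*v^2 - 5*v - 12)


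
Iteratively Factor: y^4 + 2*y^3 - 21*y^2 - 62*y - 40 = (y + 2)*(y^3 - 21*y - 20) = (y - 5)*(y + 2)*(y^2 + 5*y + 4) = (y - 5)*(y + 1)*(y + 2)*(y + 4)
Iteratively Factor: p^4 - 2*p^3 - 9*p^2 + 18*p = (p)*(p^3 - 2*p^2 - 9*p + 18) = p*(p - 2)*(p^2 - 9) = p*(p - 2)*(p + 3)*(p - 3)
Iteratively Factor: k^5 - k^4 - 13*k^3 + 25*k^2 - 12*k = (k - 1)*(k^4 - 13*k^2 + 12*k) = (k - 1)*(k + 4)*(k^3 - 4*k^2 + 3*k) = (k - 1)^2*(k + 4)*(k^2 - 3*k) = (k - 3)*(k - 1)^2*(k + 4)*(k)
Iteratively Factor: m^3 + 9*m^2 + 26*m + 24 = (m + 3)*(m^2 + 6*m + 8) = (m + 3)*(m + 4)*(m + 2)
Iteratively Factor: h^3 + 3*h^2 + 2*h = (h + 1)*(h^2 + 2*h) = h*(h + 1)*(h + 2)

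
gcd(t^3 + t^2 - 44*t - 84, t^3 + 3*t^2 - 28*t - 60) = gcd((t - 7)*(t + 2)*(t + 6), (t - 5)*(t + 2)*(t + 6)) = t^2 + 8*t + 12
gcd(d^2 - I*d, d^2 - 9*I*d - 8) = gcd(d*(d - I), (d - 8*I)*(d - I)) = d - I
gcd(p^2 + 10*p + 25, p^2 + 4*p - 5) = p + 5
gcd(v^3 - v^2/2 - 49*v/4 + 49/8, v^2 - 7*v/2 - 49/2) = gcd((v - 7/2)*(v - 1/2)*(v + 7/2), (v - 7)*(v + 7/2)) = v + 7/2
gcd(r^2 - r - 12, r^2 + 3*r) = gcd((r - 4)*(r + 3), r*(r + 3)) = r + 3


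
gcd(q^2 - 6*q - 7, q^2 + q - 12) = 1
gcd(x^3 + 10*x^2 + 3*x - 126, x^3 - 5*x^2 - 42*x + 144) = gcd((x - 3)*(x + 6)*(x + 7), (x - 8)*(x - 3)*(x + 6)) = x^2 + 3*x - 18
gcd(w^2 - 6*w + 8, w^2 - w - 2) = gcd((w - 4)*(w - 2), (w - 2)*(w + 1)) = w - 2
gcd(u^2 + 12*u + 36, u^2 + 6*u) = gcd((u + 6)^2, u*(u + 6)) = u + 6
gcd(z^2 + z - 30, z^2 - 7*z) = 1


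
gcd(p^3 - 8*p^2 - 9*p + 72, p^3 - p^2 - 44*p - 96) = p^2 - 5*p - 24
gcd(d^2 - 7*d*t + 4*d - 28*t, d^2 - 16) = d + 4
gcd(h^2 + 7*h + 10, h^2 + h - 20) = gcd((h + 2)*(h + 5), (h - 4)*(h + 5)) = h + 5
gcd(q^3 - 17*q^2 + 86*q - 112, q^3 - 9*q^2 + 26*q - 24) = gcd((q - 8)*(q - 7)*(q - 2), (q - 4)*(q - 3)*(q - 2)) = q - 2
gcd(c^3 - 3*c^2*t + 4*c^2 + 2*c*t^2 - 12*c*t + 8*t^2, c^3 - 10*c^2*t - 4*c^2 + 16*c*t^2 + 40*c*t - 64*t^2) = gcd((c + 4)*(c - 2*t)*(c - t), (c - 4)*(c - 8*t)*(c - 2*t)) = -c + 2*t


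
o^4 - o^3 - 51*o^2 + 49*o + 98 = (o - 7)*(o - 2)*(o + 1)*(o + 7)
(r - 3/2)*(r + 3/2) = r^2 - 9/4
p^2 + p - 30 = (p - 5)*(p + 6)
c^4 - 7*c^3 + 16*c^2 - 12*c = c*(c - 3)*(c - 2)^2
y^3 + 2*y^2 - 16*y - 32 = (y - 4)*(y + 2)*(y + 4)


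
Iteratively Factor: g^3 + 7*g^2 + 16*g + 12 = (g + 2)*(g^2 + 5*g + 6) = (g + 2)*(g + 3)*(g + 2)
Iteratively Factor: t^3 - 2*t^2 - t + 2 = (t + 1)*(t^2 - 3*t + 2) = (t - 1)*(t + 1)*(t - 2)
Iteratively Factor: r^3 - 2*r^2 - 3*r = (r - 3)*(r^2 + r) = (r - 3)*(r + 1)*(r)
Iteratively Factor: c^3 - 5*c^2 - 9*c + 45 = (c + 3)*(c^2 - 8*c + 15) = (c - 5)*(c + 3)*(c - 3)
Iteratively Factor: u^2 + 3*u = (u)*(u + 3)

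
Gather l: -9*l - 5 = -9*l - 5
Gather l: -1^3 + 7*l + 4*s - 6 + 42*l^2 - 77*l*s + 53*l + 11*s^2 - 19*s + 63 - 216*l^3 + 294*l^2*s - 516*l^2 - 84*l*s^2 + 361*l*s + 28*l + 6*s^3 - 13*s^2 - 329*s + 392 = -216*l^3 + l^2*(294*s - 474) + l*(-84*s^2 + 284*s + 88) + 6*s^3 - 2*s^2 - 344*s + 448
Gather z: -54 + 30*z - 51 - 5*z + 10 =25*z - 95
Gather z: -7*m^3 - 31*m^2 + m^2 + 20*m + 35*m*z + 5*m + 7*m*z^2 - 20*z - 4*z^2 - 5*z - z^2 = -7*m^3 - 30*m^2 + 25*m + z^2*(7*m - 5) + z*(35*m - 25)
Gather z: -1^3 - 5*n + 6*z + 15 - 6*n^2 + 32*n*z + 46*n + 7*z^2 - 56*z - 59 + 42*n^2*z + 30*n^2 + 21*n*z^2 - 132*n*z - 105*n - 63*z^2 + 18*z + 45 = 24*n^2 - 64*n + z^2*(21*n - 56) + z*(42*n^2 - 100*n - 32)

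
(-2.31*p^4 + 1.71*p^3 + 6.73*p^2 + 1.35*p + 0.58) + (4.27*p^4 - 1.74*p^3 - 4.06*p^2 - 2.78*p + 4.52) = 1.96*p^4 - 0.03*p^3 + 2.67*p^2 - 1.43*p + 5.1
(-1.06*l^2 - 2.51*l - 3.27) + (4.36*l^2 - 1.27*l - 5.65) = 3.3*l^2 - 3.78*l - 8.92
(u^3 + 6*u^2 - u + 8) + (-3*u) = u^3 + 6*u^2 - 4*u + 8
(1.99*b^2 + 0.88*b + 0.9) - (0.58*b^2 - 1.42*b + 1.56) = 1.41*b^2 + 2.3*b - 0.66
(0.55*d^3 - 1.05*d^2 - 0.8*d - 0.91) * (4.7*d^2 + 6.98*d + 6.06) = 2.585*d^5 - 1.096*d^4 - 7.756*d^3 - 16.224*d^2 - 11.1998*d - 5.5146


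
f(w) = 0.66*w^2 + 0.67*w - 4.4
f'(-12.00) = -15.17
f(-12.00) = 82.60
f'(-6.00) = -7.25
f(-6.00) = 15.34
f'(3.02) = 4.66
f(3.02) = 3.64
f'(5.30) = 7.67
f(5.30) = 17.69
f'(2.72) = 4.26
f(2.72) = 2.31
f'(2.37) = 3.80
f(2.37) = 0.90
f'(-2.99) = -3.28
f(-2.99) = -0.50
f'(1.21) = 2.27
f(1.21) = -2.62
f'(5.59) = 8.05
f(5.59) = 19.97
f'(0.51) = 1.34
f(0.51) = -3.89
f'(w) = 1.32*w + 0.67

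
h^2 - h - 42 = (h - 7)*(h + 6)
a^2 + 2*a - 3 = (a - 1)*(a + 3)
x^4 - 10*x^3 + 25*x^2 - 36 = (x - 6)*(x - 3)*(x - 2)*(x + 1)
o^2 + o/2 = o*(o + 1/2)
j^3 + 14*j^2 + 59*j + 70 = (j + 2)*(j + 5)*(j + 7)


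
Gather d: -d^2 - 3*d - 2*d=-d^2 - 5*d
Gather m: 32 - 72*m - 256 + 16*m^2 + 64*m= 16*m^2 - 8*m - 224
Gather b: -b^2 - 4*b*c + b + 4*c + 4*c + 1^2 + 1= -b^2 + b*(1 - 4*c) + 8*c + 2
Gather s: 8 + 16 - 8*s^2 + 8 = 32 - 8*s^2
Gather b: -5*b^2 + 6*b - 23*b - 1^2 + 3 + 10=-5*b^2 - 17*b + 12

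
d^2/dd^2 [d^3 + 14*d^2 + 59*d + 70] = 6*d + 28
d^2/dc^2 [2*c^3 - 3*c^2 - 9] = 12*c - 6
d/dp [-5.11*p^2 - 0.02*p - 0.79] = -10.22*p - 0.02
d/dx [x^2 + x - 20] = 2*x + 1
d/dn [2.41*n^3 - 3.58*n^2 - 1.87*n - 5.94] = 7.23*n^2 - 7.16*n - 1.87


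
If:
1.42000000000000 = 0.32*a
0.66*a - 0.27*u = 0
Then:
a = 4.44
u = 10.85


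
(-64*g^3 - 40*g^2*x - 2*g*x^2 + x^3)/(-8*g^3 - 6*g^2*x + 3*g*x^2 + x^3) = (-16*g^2 - 6*g*x + x^2)/(-2*g^2 - g*x + x^2)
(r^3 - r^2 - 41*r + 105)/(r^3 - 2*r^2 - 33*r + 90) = (r + 7)/(r + 6)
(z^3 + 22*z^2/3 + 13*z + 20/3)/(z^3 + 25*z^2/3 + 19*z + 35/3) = (3*z + 4)/(3*z + 7)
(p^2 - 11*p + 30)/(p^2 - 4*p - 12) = (p - 5)/(p + 2)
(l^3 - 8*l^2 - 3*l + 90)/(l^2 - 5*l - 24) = (l^2 - 11*l + 30)/(l - 8)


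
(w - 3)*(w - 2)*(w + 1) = w^3 - 4*w^2 + w + 6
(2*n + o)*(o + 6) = 2*n*o + 12*n + o^2 + 6*o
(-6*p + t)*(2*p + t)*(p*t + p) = -12*p^3*t - 12*p^3 - 4*p^2*t^2 - 4*p^2*t + p*t^3 + p*t^2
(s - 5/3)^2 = s^2 - 10*s/3 + 25/9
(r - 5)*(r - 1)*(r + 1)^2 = r^4 - 4*r^3 - 6*r^2 + 4*r + 5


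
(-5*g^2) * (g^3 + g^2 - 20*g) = -5*g^5 - 5*g^4 + 100*g^3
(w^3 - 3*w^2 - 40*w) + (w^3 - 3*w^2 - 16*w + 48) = 2*w^3 - 6*w^2 - 56*w + 48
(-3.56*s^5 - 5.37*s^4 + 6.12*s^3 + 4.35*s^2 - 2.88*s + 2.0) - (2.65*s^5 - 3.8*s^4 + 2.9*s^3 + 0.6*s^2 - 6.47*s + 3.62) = -6.21*s^5 - 1.57*s^4 + 3.22*s^3 + 3.75*s^2 + 3.59*s - 1.62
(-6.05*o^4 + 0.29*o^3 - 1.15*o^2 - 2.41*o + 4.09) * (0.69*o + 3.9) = -4.1745*o^5 - 23.3949*o^4 + 0.3375*o^3 - 6.1479*o^2 - 6.5769*o + 15.951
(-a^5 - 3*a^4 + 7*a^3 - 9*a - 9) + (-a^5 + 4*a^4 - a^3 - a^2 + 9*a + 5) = -2*a^5 + a^4 + 6*a^3 - a^2 - 4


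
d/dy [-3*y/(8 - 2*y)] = -6/(y - 4)^2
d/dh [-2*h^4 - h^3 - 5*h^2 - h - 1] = -8*h^3 - 3*h^2 - 10*h - 1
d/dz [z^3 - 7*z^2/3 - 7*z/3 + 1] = 3*z^2 - 14*z/3 - 7/3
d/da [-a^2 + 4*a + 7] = 4 - 2*a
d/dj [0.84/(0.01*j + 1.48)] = -0.0084/(0.01*j + 1.48)^2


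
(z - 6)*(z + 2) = z^2 - 4*z - 12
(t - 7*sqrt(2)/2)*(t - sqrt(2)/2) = t^2 - 4*sqrt(2)*t + 7/2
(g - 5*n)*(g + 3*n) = g^2 - 2*g*n - 15*n^2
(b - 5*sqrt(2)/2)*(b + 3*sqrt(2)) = b^2 + sqrt(2)*b/2 - 15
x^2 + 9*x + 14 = (x + 2)*(x + 7)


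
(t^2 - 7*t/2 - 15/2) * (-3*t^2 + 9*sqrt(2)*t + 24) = -3*t^4 + 21*t^3/2 + 9*sqrt(2)*t^3 - 63*sqrt(2)*t^2/2 + 93*t^2/2 - 135*sqrt(2)*t/2 - 84*t - 180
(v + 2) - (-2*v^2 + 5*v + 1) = 2*v^2 - 4*v + 1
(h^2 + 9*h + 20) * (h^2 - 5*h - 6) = h^4 + 4*h^3 - 31*h^2 - 154*h - 120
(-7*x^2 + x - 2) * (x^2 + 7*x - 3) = -7*x^4 - 48*x^3 + 26*x^2 - 17*x + 6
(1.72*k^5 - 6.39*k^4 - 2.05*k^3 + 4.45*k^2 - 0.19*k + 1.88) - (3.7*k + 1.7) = 1.72*k^5 - 6.39*k^4 - 2.05*k^3 + 4.45*k^2 - 3.89*k + 0.18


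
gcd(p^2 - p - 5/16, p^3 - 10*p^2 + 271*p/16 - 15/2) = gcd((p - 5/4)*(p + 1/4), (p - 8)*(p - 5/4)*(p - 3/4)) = p - 5/4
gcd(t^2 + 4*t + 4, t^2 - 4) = t + 2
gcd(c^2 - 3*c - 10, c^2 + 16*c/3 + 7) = 1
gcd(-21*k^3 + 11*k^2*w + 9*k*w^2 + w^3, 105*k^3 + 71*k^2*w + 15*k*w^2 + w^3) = 21*k^2 + 10*k*w + w^2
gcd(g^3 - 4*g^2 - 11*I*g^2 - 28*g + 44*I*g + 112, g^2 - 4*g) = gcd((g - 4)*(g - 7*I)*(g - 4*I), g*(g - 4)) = g - 4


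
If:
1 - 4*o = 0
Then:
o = 1/4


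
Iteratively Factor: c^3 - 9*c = (c + 3)*(c^2 - 3*c) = c*(c + 3)*(c - 3)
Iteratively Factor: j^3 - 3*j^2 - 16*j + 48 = (j + 4)*(j^2 - 7*j + 12) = (j - 4)*(j + 4)*(j - 3)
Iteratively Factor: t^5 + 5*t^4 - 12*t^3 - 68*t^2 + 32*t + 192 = (t - 2)*(t^4 + 7*t^3 + 2*t^2 - 64*t - 96) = (t - 2)*(t + 4)*(t^3 + 3*t^2 - 10*t - 24) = (t - 2)*(t + 4)^2*(t^2 - t - 6) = (t - 3)*(t - 2)*(t + 4)^2*(t + 2)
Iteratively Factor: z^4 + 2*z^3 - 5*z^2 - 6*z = (z)*(z^3 + 2*z^2 - 5*z - 6) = z*(z + 1)*(z^2 + z - 6) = z*(z + 1)*(z + 3)*(z - 2)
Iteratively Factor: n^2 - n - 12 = (n + 3)*(n - 4)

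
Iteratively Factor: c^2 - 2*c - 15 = (c - 5)*(c + 3)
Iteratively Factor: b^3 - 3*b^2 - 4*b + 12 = (b - 3)*(b^2 - 4) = (b - 3)*(b - 2)*(b + 2)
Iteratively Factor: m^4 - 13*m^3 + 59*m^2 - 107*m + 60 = (m - 1)*(m^3 - 12*m^2 + 47*m - 60) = (m - 4)*(m - 1)*(m^2 - 8*m + 15) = (m - 4)*(m - 3)*(m - 1)*(m - 5)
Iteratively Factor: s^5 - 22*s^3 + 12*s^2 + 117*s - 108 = (s - 1)*(s^4 + s^3 - 21*s^2 - 9*s + 108) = (s - 1)*(s + 4)*(s^3 - 3*s^2 - 9*s + 27) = (s - 1)*(s + 3)*(s + 4)*(s^2 - 6*s + 9) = (s - 3)*(s - 1)*(s + 3)*(s + 4)*(s - 3)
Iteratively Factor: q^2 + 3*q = (q)*(q + 3)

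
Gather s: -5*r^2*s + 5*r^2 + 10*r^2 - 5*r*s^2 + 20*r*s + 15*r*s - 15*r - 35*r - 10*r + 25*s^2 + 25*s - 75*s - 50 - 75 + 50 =15*r^2 - 60*r + s^2*(25 - 5*r) + s*(-5*r^2 + 35*r - 50) - 75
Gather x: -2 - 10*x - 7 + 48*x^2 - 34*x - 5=48*x^2 - 44*x - 14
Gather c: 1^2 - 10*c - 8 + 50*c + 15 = 40*c + 8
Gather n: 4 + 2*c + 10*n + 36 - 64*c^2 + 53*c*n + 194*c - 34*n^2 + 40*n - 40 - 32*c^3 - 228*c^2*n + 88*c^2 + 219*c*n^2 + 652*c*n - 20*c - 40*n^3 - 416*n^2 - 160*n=-32*c^3 + 24*c^2 + 176*c - 40*n^3 + n^2*(219*c - 450) + n*(-228*c^2 + 705*c - 110)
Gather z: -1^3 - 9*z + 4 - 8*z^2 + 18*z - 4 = -8*z^2 + 9*z - 1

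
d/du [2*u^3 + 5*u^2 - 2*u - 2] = 6*u^2 + 10*u - 2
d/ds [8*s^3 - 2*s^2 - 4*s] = 24*s^2 - 4*s - 4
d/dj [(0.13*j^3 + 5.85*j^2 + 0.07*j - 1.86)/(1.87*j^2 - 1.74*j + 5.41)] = (0.2431*j^4 - 0.452400000000001*j^3 - 8.2*j^2 + 70.2534*j - 2.8577)/(3.4969*j^4 - 6.5076*j^3 + 23.261*j^2 - 18.8268*j + 29.2681)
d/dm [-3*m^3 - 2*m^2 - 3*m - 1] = -9*m^2 - 4*m - 3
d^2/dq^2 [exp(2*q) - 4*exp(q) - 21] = 4*(exp(q) - 1)*exp(q)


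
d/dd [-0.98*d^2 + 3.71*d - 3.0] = 3.71 - 1.96*d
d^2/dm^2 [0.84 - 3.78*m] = 0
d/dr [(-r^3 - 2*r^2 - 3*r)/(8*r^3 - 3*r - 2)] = 2*(8*r^4 + 27*r^3 + 6*r^2 + 4*r + 3)/(64*r^6 - 48*r^4 - 32*r^3 + 9*r^2 + 12*r + 4)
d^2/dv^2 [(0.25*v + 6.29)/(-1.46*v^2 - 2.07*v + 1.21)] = (-(0.25*v + 6.29)*(2.92*v + 2.07)*(5.84*v + 4.14) + (2.19*v + 19.4018)*(1.46*v^2 + 2.07*v - 1.21))/(1.46*v^2 + 2.07*v - 1.21)^3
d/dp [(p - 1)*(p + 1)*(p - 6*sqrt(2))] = 3*p^2 - 12*sqrt(2)*p - 1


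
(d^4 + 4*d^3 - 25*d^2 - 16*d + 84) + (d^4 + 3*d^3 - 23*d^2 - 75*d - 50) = 2*d^4 + 7*d^3 - 48*d^2 - 91*d + 34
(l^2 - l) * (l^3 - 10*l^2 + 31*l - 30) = l^5 - 11*l^4 + 41*l^3 - 61*l^2 + 30*l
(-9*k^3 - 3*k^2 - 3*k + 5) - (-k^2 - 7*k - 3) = -9*k^3 - 2*k^2 + 4*k + 8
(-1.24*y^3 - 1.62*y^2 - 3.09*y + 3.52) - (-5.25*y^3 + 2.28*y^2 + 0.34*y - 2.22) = 4.01*y^3 - 3.9*y^2 - 3.43*y + 5.74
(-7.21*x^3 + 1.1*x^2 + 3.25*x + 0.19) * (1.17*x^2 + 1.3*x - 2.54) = -8.4357*x^5 - 8.086*x^4 + 23.5459*x^3 + 1.6533*x^2 - 8.008*x - 0.4826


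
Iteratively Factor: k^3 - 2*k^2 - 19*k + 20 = (k - 1)*(k^2 - k - 20) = (k - 1)*(k + 4)*(k - 5)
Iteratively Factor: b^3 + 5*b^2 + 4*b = (b + 4)*(b^2 + b) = b*(b + 4)*(b + 1)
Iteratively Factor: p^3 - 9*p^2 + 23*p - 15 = (p - 5)*(p^2 - 4*p + 3) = (p - 5)*(p - 1)*(p - 3)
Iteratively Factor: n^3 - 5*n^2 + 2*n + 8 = (n - 2)*(n^2 - 3*n - 4) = (n - 4)*(n - 2)*(n + 1)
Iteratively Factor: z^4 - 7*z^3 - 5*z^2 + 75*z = (z - 5)*(z^3 - 2*z^2 - 15*z) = (z - 5)*(z + 3)*(z^2 - 5*z) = z*(z - 5)*(z + 3)*(z - 5)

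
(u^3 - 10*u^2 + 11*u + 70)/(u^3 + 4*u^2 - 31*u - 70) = (u - 7)/(u + 7)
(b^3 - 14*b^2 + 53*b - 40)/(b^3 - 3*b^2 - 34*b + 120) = (b^2 - 9*b + 8)/(b^2 + 2*b - 24)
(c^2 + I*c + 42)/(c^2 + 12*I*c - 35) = (c - 6*I)/(c + 5*I)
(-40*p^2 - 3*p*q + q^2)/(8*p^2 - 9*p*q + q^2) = (-5*p - q)/(p - q)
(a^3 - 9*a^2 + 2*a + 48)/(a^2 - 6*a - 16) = a - 3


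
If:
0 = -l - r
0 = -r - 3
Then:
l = 3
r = -3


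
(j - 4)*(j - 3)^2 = j^3 - 10*j^2 + 33*j - 36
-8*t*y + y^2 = y*(-8*t + y)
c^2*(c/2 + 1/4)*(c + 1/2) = c^4/2 + c^3/2 + c^2/8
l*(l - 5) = l^2 - 5*l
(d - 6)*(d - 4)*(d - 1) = d^3 - 11*d^2 + 34*d - 24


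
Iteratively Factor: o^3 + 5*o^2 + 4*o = (o + 4)*(o^2 + o) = o*(o + 4)*(o + 1)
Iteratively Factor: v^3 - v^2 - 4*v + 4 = (v - 2)*(v^2 + v - 2) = (v - 2)*(v + 2)*(v - 1)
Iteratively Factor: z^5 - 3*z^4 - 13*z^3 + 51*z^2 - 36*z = (z - 3)*(z^4 - 13*z^2 + 12*z) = (z - 3)*(z - 1)*(z^3 + z^2 - 12*z) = (z - 3)^2*(z - 1)*(z^2 + 4*z) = (z - 3)^2*(z - 1)*(z + 4)*(z)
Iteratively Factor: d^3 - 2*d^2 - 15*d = (d - 5)*(d^2 + 3*d) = (d - 5)*(d + 3)*(d)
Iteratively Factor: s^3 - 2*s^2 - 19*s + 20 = (s + 4)*(s^2 - 6*s + 5) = (s - 1)*(s + 4)*(s - 5)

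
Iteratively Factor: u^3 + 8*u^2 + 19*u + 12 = (u + 1)*(u^2 + 7*u + 12) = (u + 1)*(u + 4)*(u + 3)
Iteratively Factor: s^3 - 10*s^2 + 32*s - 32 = (s - 4)*(s^2 - 6*s + 8) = (s - 4)*(s - 2)*(s - 4)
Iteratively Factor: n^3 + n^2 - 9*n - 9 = (n - 3)*(n^2 + 4*n + 3) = (n - 3)*(n + 3)*(n + 1)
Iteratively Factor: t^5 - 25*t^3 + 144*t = (t)*(t^4 - 25*t^2 + 144) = t*(t - 4)*(t^3 + 4*t^2 - 9*t - 36) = t*(t - 4)*(t + 3)*(t^2 + t - 12) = t*(t - 4)*(t + 3)*(t + 4)*(t - 3)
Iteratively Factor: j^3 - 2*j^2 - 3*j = (j - 3)*(j^2 + j) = j*(j - 3)*(j + 1)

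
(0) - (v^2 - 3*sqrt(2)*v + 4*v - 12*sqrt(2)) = -v^2 - 4*v + 3*sqrt(2)*v + 12*sqrt(2)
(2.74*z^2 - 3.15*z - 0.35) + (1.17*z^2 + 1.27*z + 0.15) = 3.91*z^2 - 1.88*z - 0.2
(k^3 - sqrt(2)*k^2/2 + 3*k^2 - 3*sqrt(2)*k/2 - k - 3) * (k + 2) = k^4 - sqrt(2)*k^3/2 + 5*k^3 - 5*sqrt(2)*k^2/2 + 5*k^2 - 5*k - 3*sqrt(2)*k - 6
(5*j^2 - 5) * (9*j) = 45*j^3 - 45*j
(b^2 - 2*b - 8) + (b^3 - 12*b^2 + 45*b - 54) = b^3 - 11*b^2 + 43*b - 62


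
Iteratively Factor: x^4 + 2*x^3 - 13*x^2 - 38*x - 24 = (x - 4)*(x^3 + 6*x^2 + 11*x + 6) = (x - 4)*(x + 1)*(x^2 + 5*x + 6) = (x - 4)*(x + 1)*(x + 3)*(x + 2)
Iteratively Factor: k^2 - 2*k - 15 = (k + 3)*(k - 5)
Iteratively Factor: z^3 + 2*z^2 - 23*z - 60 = (z - 5)*(z^2 + 7*z + 12) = (z - 5)*(z + 4)*(z + 3)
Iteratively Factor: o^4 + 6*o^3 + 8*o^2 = (o)*(o^3 + 6*o^2 + 8*o) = o*(o + 2)*(o^2 + 4*o) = o*(o + 2)*(o + 4)*(o)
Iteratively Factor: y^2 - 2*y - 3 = (y - 3)*(y + 1)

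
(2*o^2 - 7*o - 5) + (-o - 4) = 2*o^2 - 8*o - 9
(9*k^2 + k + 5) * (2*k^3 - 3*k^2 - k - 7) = 18*k^5 - 25*k^4 - 2*k^3 - 79*k^2 - 12*k - 35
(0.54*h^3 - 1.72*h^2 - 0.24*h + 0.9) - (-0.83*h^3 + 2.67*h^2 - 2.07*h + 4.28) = 1.37*h^3 - 4.39*h^2 + 1.83*h - 3.38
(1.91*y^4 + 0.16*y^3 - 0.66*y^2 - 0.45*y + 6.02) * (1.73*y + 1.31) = 3.3043*y^5 + 2.7789*y^4 - 0.9322*y^3 - 1.6431*y^2 + 9.8251*y + 7.8862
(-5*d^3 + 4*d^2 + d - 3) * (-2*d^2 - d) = 10*d^5 - 3*d^4 - 6*d^3 + 5*d^2 + 3*d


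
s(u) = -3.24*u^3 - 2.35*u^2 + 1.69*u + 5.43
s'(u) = -9.72*u^2 - 4.7*u + 1.69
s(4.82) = -403.84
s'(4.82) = -246.78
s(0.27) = 5.65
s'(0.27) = -0.29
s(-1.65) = 10.80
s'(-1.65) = -17.02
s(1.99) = -26.05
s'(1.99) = -46.16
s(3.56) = -164.52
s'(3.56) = -138.23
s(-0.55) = 4.33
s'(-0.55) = 1.33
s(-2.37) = 31.36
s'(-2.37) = -41.77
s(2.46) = -52.87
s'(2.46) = -68.69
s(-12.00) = 5245.47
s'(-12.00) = -1341.59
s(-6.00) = 610.53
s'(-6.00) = -320.03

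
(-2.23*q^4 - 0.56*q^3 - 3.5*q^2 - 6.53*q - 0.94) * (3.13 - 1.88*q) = 4.1924*q^5 - 5.9271*q^4 + 4.8272*q^3 + 1.3214*q^2 - 18.6717*q - 2.9422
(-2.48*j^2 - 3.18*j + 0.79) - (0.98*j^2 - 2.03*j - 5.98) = -3.46*j^2 - 1.15*j + 6.77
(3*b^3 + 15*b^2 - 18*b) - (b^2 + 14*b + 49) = 3*b^3 + 14*b^2 - 32*b - 49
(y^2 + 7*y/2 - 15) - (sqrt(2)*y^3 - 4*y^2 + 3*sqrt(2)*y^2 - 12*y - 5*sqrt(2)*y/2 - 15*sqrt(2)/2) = -sqrt(2)*y^3 - 3*sqrt(2)*y^2 + 5*y^2 + 5*sqrt(2)*y/2 + 31*y/2 - 15 + 15*sqrt(2)/2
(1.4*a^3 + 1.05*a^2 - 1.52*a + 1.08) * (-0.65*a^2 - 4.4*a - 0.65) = -0.91*a^5 - 6.8425*a^4 - 4.542*a^3 + 5.3035*a^2 - 3.764*a - 0.702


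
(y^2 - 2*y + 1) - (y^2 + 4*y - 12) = 13 - 6*y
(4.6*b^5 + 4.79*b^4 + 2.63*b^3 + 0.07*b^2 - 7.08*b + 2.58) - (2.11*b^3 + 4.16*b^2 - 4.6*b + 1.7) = 4.6*b^5 + 4.79*b^4 + 0.52*b^3 - 4.09*b^2 - 2.48*b + 0.88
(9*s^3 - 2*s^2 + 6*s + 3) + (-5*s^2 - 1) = 9*s^3 - 7*s^2 + 6*s + 2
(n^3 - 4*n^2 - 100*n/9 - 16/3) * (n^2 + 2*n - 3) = n^5 - 2*n^4 - 199*n^3/9 - 140*n^2/9 + 68*n/3 + 16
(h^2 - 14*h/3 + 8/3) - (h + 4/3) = h^2 - 17*h/3 + 4/3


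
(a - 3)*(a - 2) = a^2 - 5*a + 6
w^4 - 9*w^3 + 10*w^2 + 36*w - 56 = (w - 7)*(w - 2)^2*(w + 2)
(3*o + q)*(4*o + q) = 12*o^2 + 7*o*q + q^2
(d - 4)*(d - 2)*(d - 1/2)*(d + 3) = d^4 - 7*d^3/2 - 17*d^2/2 + 29*d - 12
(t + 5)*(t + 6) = t^2 + 11*t + 30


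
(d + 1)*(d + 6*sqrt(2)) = d^2 + d + 6*sqrt(2)*d + 6*sqrt(2)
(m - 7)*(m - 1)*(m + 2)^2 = m^4 - 4*m^3 - 21*m^2 - 4*m + 28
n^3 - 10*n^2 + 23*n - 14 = (n - 7)*(n - 2)*(n - 1)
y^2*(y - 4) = y^3 - 4*y^2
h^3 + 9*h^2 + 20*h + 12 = (h + 1)*(h + 2)*(h + 6)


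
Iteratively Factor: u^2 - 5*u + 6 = (u - 2)*(u - 3)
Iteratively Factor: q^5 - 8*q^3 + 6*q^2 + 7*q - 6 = (q + 3)*(q^4 - 3*q^3 + q^2 + 3*q - 2) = (q - 2)*(q + 3)*(q^3 - q^2 - q + 1) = (q - 2)*(q - 1)*(q + 3)*(q^2 - 1) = (q - 2)*(q - 1)^2*(q + 3)*(q + 1)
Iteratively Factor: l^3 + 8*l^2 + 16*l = (l)*(l^2 + 8*l + 16) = l*(l + 4)*(l + 4)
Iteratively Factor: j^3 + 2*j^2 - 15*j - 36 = (j - 4)*(j^2 + 6*j + 9) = (j - 4)*(j + 3)*(j + 3)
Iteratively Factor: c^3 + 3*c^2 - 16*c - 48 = (c - 4)*(c^2 + 7*c + 12) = (c - 4)*(c + 4)*(c + 3)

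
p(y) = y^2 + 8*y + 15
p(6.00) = 99.00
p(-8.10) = 15.81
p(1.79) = 32.52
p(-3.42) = -0.66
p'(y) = 2*y + 8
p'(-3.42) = 1.16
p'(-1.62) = 4.76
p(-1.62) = 4.66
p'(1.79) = 11.58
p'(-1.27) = 5.46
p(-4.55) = -0.70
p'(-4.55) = -1.10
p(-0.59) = 10.63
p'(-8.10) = -8.20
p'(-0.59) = 6.82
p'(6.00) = 20.00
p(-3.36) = -0.59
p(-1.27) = 6.45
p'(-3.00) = 2.00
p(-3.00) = 0.00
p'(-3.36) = 1.28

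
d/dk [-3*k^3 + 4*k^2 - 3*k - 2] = -9*k^2 + 8*k - 3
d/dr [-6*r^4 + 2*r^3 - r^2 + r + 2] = -24*r^3 + 6*r^2 - 2*r + 1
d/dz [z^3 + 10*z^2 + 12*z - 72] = 3*z^2 + 20*z + 12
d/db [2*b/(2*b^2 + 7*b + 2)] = 4*(1 - b^2)/(4*b^4 + 28*b^3 + 57*b^2 + 28*b + 4)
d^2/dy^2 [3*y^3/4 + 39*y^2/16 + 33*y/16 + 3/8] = 9*y/2 + 39/8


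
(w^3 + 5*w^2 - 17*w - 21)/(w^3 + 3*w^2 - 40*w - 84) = (w^2 - 2*w - 3)/(w^2 - 4*w - 12)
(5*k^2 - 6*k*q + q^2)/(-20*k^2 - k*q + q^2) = (-k + q)/(4*k + q)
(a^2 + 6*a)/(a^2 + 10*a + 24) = a/(a + 4)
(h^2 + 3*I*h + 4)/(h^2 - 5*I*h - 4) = (h + 4*I)/(h - 4*I)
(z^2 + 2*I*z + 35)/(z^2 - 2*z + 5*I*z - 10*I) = (z^2 + 2*I*z + 35)/(z^2 + z*(-2 + 5*I) - 10*I)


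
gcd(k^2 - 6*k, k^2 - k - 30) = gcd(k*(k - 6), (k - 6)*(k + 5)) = k - 6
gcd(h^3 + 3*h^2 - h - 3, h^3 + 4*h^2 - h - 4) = h^2 - 1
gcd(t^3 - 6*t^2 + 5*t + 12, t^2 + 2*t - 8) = 1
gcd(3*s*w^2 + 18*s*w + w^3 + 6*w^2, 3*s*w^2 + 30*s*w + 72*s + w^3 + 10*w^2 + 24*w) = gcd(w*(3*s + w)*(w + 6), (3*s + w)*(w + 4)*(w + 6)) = 3*s*w + 18*s + w^2 + 6*w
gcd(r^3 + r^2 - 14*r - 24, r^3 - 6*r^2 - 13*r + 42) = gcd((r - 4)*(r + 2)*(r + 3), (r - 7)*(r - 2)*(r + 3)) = r + 3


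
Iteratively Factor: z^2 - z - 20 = (z - 5)*(z + 4)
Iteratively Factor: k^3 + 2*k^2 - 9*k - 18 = (k + 2)*(k^2 - 9) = (k - 3)*(k + 2)*(k + 3)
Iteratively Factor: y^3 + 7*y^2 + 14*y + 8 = (y + 4)*(y^2 + 3*y + 2) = (y + 2)*(y + 4)*(y + 1)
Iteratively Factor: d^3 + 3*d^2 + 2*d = (d + 1)*(d^2 + 2*d) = d*(d + 1)*(d + 2)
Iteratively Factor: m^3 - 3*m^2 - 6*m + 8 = (m + 2)*(m^2 - 5*m + 4) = (m - 1)*(m + 2)*(m - 4)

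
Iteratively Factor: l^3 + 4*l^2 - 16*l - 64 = (l + 4)*(l^2 - 16) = (l + 4)^2*(l - 4)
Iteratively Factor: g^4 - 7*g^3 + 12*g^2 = (g)*(g^3 - 7*g^2 + 12*g) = g^2*(g^2 - 7*g + 12) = g^2*(g - 4)*(g - 3)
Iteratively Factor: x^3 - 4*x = (x + 2)*(x^2 - 2*x) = x*(x + 2)*(x - 2)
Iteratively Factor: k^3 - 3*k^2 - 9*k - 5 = (k - 5)*(k^2 + 2*k + 1) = (k - 5)*(k + 1)*(k + 1)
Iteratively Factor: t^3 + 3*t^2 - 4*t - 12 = (t + 2)*(t^2 + t - 6) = (t - 2)*(t + 2)*(t + 3)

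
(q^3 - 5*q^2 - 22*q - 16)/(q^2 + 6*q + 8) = (q^2 - 7*q - 8)/(q + 4)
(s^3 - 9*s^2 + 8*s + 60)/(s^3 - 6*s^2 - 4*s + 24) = (s - 5)/(s - 2)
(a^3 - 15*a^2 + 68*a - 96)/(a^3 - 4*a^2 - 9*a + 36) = (a - 8)/(a + 3)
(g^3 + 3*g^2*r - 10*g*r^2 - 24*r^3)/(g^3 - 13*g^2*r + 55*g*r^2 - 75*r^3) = (g^2 + 6*g*r + 8*r^2)/(g^2 - 10*g*r + 25*r^2)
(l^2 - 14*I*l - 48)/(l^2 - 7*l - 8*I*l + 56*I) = (l - 6*I)/(l - 7)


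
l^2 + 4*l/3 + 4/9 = (l + 2/3)^2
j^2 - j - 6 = (j - 3)*(j + 2)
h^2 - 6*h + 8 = (h - 4)*(h - 2)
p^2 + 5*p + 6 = (p + 2)*(p + 3)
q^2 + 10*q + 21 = (q + 3)*(q + 7)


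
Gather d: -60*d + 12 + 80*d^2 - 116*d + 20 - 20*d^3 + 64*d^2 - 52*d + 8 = -20*d^3 + 144*d^2 - 228*d + 40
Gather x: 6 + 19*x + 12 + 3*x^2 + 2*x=3*x^2 + 21*x + 18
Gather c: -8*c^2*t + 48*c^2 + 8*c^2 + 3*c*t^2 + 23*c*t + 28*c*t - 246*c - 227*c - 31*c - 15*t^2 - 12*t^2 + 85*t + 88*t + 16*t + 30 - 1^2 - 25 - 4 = c^2*(56 - 8*t) + c*(3*t^2 + 51*t - 504) - 27*t^2 + 189*t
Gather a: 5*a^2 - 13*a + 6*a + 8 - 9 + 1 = 5*a^2 - 7*a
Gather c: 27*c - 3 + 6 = 27*c + 3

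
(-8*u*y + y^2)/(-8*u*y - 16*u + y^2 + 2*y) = y/(y + 2)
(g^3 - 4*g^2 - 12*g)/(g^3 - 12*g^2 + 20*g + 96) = g/(g - 8)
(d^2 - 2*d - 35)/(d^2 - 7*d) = (d + 5)/d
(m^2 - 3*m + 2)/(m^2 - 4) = (m - 1)/(m + 2)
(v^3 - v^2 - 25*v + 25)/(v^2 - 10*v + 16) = (v^3 - v^2 - 25*v + 25)/(v^2 - 10*v + 16)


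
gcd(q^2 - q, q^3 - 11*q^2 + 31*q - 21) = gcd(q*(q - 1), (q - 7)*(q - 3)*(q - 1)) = q - 1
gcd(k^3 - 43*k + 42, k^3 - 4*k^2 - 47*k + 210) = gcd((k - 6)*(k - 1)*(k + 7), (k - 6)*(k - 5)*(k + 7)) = k^2 + k - 42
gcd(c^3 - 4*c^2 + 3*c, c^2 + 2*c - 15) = c - 3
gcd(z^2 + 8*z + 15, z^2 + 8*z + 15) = z^2 + 8*z + 15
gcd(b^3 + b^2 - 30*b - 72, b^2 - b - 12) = b + 3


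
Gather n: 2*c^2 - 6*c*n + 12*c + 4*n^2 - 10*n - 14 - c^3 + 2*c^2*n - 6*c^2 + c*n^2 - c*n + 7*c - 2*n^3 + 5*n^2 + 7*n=-c^3 - 4*c^2 + 19*c - 2*n^3 + n^2*(c + 9) + n*(2*c^2 - 7*c - 3) - 14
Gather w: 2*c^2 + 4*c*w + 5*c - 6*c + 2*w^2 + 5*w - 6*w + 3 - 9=2*c^2 - c + 2*w^2 + w*(4*c - 1) - 6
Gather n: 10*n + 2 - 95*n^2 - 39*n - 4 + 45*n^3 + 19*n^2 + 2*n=45*n^3 - 76*n^2 - 27*n - 2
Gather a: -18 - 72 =-90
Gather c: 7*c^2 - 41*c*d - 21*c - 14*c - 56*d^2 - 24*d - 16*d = 7*c^2 + c*(-41*d - 35) - 56*d^2 - 40*d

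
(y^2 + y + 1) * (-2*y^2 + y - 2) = -2*y^4 - y^3 - 3*y^2 - y - 2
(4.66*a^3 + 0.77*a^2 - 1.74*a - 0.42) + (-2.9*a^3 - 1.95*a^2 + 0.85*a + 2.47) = 1.76*a^3 - 1.18*a^2 - 0.89*a + 2.05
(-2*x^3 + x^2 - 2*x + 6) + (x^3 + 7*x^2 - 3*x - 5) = -x^3 + 8*x^2 - 5*x + 1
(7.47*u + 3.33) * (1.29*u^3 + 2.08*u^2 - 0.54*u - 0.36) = 9.6363*u^4 + 19.8333*u^3 + 2.8926*u^2 - 4.4874*u - 1.1988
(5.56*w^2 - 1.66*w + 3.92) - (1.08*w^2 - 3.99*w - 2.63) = 4.48*w^2 + 2.33*w + 6.55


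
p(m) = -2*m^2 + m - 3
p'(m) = 1 - 4*m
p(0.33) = -2.89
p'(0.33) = -0.32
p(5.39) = -55.71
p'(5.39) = -20.56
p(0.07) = -2.94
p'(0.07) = 0.72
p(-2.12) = -14.11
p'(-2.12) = 9.48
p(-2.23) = -15.18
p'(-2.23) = 9.92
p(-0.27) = -3.42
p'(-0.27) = 2.08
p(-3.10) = -25.32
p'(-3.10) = 13.40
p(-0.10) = -3.12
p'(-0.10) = 1.40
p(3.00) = -18.00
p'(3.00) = -11.00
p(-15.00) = -468.00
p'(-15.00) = 61.00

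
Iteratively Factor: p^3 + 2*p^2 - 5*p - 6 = (p - 2)*(p^2 + 4*p + 3) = (p - 2)*(p + 1)*(p + 3)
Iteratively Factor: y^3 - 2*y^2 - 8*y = (y + 2)*(y^2 - 4*y) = y*(y + 2)*(y - 4)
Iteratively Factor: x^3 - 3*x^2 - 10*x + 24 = (x + 3)*(x^2 - 6*x + 8) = (x - 2)*(x + 3)*(x - 4)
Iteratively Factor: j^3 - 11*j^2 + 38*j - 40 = (j - 5)*(j^2 - 6*j + 8) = (j - 5)*(j - 4)*(j - 2)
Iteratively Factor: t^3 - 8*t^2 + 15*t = (t - 5)*(t^2 - 3*t) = t*(t - 5)*(t - 3)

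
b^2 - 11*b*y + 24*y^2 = (b - 8*y)*(b - 3*y)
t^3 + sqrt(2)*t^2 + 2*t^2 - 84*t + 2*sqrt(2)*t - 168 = (t + 2)*(t - 6*sqrt(2))*(t + 7*sqrt(2))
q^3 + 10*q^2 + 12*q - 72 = (q - 2)*(q + 6)^2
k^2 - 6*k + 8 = (k - 4)*(k - 2)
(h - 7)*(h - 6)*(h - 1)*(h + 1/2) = h^4 - 27*h^3/2 + 48*h^2 - 29*h/2 - 21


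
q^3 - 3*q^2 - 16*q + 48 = (q - 4)*(q - 3)*(q + 4)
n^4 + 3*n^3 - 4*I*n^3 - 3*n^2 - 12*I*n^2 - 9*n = n*(n + 3)*(n - 3*I)*(n - I)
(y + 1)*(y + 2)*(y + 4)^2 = y^4 + 11*y^3 + 42*y^2 + 64*y + 32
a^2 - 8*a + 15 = (a - 5)*(a - 3)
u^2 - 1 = (u - 1)*(u + 1)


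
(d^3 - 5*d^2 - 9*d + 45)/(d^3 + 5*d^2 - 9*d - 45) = (d - 5)/(d + 5)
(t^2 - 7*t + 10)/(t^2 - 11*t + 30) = (t - 2)/(t - 6)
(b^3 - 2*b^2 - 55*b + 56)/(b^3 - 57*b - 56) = (b - 1)/(b + 1)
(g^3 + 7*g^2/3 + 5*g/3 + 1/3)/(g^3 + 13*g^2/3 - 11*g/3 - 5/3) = (g^2 + 2*g + 1)/(g^2 + 4*g - 5)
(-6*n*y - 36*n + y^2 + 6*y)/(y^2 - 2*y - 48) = (-6*n + y)/(y - 8)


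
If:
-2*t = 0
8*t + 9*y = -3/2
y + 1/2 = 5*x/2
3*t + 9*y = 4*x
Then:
No Solution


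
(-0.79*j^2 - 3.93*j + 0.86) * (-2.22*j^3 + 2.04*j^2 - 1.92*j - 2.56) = 1.7538*j^5 + 7.113*j^4 - 8.4096*j^3 + 11.3224*j^2 + 8.4096*j - 2.2016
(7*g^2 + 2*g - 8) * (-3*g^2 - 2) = -21*g^4 - 6*g^3 + 10*g^2 - 4*g + 16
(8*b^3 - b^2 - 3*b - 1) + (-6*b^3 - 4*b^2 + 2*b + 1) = 2*b^3 - 5*b^2 - b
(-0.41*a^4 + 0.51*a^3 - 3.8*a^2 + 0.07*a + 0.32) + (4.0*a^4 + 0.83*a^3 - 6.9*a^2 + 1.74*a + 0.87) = 3.59*a^4 + 1.34*a^3 - 10.7*a^2 + 1.81*a + 1.19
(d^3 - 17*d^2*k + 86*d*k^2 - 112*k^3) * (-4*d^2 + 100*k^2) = -4*d^5 + 68*d^4*k - 244*d^3*k^2 - 1252*d^2*k^3 + 8600*d*k^4 - 11200*k^5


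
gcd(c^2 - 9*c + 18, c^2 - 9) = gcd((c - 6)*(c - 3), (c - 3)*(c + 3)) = c - 3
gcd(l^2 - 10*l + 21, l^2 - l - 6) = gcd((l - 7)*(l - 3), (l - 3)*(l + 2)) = l - 3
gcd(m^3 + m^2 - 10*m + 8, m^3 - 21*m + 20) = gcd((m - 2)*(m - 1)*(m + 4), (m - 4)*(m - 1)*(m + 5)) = m - 1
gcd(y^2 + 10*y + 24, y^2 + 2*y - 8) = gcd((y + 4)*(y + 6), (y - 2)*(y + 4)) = y + 4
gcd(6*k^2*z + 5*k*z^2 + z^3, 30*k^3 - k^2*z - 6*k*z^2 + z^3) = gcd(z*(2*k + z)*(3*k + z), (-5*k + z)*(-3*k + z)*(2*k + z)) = 2*k + z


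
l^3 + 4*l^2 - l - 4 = (l - 1)*(l + 1)*(l + 4)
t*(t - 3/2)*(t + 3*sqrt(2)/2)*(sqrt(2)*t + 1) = sqrt(2)*t^4 - 3*sqrt(2)*t^3/2 + 4*t^3 - 6*t^2 + 3*sqrt(2)*t^2/2 - 9*sqrt(2)*t/4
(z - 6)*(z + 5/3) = z^2 - 13*z/3 - 10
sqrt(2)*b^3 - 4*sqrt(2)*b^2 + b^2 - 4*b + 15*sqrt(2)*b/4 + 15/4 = (b - 5/2)*(b - 3/2)*(sqrt(2)*b + 1)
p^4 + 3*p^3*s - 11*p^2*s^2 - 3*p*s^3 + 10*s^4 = (p - 2*s)*(p - s)*(p + s)*(p + 5*s)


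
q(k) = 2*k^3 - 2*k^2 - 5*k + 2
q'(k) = 6*k^2 - 4*k - 5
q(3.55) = 48.52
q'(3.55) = 56.42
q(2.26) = 3.57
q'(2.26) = 16.61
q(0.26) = 0.60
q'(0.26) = -5.63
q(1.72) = -2.34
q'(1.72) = 5.87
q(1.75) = -2.16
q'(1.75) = 6.38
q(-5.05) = -281.33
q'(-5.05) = 168.22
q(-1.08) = 2.55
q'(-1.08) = 6.32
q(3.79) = 63.20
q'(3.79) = 66.02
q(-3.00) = -55.00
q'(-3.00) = 61.00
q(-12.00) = -3682.00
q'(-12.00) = 907.00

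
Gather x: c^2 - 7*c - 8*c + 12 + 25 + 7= c^2 - 15*c + 44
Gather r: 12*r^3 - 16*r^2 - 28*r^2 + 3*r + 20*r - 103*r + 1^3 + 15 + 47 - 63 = 12*r^3 - 44*r^2 - 80*r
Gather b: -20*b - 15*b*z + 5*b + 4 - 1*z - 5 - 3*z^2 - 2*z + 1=b*(-15*z - 15) - 3*z^2 - 3*z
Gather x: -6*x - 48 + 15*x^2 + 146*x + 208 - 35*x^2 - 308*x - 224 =-20*x^2 - 168*x - 64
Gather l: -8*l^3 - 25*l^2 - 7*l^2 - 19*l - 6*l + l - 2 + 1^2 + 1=-8*l^3 - 32*l^2 - 24*l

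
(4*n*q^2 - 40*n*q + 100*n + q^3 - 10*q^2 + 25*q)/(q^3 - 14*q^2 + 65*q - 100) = (4*n + q)/(q - 4)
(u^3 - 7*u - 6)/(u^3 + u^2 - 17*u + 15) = (u^2 + 3*u + 2)/(u^2 + 4*u - 5)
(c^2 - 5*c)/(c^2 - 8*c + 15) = c/(c - 3)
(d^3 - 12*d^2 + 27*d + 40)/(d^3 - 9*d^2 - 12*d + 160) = (d + 1)/(d + 4)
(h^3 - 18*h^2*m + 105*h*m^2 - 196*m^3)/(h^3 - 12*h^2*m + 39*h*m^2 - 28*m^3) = (h - 7*m)/(h - m)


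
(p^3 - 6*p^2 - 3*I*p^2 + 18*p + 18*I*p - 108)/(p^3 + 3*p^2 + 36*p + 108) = (p^2 + p*(-6 + 3*I) - 18*I)/(p^2 + p*(3 + 6*I) + 18*I)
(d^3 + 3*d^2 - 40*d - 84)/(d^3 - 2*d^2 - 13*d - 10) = (d^2 + d - 42)/(d^2 - 4*d - 5)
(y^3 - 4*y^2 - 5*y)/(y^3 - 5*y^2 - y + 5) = y/(y - 1)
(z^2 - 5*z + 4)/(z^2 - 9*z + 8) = (z - 4)/(z - 8)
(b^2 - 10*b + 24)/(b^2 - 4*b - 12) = (b - 4)/(b + 2)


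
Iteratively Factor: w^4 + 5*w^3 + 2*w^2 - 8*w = (w)*(w^3 + 5*w^2 + 2*w - 8) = w*(w + 2)*(w^2 + 3*w - 4) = w*(w + 2)*(w + 4)*(w - 1)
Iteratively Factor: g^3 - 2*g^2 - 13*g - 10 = (g - 5)*(g^2 + 3*g + 2) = (g - 5)*(g + 1)*(g + 2)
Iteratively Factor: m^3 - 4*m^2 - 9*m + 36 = (m - 3)*(m^2 - m - 12) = (m - 4)*(m - 3)*(m + 3)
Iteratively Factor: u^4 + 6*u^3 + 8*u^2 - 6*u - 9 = (u + 1)*(u^3 + 5*u^2 + 3*u - 9) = (u + 1)*(u + 3)*(u^2 + 2*u - 3) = (u + 1)*(u + 3)^2*(u - 1)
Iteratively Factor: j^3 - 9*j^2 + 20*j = (j)*(j^2 - 9*j + 20) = j*(j - 5)*(j - 4)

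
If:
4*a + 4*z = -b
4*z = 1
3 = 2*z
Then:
No Solution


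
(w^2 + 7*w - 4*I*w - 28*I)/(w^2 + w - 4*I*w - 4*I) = (w + 7)/(w + 1)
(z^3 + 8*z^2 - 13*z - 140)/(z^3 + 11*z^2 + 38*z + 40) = (z^2 + 3*z - 28)/(z^2 + 6*z + 8)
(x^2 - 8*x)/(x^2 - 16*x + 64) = x/(x - 8)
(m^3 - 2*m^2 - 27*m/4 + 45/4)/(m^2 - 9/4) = (2*m^2 - m - 15)/(2*m + 3)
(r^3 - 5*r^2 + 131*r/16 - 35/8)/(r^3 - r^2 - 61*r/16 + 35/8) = (r - 2)/(r + 2)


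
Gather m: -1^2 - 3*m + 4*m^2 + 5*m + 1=4*m^2 + 2*m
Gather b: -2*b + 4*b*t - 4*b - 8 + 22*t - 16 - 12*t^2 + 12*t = b*(4*t - 6) - 12*t^2 + 34*t - 24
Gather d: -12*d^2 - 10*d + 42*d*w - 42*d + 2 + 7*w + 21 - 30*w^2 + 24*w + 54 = -12*d^2 + d*(42*w - 52) - 30*w^2 + 31*w + 77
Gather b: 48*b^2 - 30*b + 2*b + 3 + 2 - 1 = 48*b^2 - 28*b + 4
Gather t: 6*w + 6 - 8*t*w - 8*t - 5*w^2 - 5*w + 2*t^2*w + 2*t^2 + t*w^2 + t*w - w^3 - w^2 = t^2*(2*w + 2) + t*(w^2 - 7*w - 8) - w^3 - 6*w^2 + w + 6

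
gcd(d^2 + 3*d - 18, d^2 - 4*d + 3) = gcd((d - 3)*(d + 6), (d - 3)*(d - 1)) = d - 3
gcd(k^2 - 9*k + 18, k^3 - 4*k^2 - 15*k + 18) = k - 6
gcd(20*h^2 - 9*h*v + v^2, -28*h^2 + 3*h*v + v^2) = -4*h + v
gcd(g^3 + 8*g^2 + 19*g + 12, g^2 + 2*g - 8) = g + 4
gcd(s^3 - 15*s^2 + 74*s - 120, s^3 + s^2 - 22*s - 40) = s - 5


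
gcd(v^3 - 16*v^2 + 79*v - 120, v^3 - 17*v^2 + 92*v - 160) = v^2 - 13*v + 40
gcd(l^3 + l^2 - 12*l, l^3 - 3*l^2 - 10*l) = l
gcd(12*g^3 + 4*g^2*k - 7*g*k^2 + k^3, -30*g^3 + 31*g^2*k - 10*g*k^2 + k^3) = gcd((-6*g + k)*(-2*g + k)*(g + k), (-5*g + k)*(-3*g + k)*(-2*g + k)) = 2*g - k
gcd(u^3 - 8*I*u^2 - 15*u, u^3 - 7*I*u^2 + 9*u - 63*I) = u - 3*I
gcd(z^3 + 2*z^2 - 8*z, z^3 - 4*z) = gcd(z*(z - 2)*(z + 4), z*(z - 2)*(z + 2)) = z^2 - 2*z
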